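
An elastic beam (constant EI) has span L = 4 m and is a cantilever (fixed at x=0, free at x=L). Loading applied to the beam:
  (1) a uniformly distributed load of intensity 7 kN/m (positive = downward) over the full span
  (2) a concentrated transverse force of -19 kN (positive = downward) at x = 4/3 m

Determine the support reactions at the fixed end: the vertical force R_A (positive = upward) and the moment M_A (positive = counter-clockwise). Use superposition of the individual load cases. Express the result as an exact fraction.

R_A = 9 kN, M_A = 92/3 kN·m

Load 1 — uniform load w=7 kN/m over full span:
  R_A = wL = 7·4 = 28 kN
  M_A = wL²/2 = 7·4²/2 = 56 kN·m
Load 2 — point force P=-19 kN at a=4/3 m (b=L-a=8/3):
  R_A = P = (-19) = -19 kN
  M_A = Pa = (-19)·(4/3) = -76/3 kN·m
Superposition: R_A = 9 kN, M_A = 92/3 kN·m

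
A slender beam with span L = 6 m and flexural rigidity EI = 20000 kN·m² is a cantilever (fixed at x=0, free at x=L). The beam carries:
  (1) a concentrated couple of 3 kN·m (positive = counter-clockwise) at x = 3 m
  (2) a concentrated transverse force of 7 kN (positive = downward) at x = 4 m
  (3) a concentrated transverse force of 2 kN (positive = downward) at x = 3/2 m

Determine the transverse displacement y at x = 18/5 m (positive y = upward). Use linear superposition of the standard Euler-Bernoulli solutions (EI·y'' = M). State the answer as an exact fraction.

y(18/5) = -115083/20000000 m

Load 1 — applied couple M₀=3 kN·m at a=3 m (b=L-a=3):
  y_1 = M₀a(2x-a)/(2EI)  [x>a] = 3·3·(2·(18/5)-3)/(2·20000) = 189/200000 m
Load 2 — point force P=7 kN at a=4 m (b=L-a=2):
  y_2 = -Px²(3a-x)/(6EI)  [x≤a] = -7·(18/5)²·(3·4-(18/5))/(6·20000) = -3969/625000 m
Load 3 — point force P=2 kN at a=3/2 m (b=L-a=9/2):
  y_3 = -Pa²(3x-a)/(6EI)  [x>a] = -2·(3/2)²·(3·(18/5)-(3/2))/(6·20000) = -279/800000 m
Superposition: y = Σ y_i = -115083/20000000 m ≈ -0.005754 m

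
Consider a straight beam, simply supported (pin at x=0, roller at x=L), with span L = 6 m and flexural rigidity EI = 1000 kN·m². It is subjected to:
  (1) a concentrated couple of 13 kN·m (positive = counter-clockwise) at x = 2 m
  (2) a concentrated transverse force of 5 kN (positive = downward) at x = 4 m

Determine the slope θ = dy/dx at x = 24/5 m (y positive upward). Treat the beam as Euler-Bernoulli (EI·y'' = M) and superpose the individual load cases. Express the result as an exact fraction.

Load 1 — applied couple M₀=13 kN·m at a=2 m (b=L-a=4):
  θ_1 = (M₀x²/(2L)-M₀(x-a)+C₁)/EI  [x>a] with C₁=M₀(3b²-L²)/(6L)=13/3 = (13·(24/5)²/(2·6)-13·((24/5)-2)+(13/3))/1000 = -533/75000 rad
Load 2 — point force P=5 kN at a=4 m (b=L-a=2):
  θ_2 = -Pa(2L²-6Lx+3x²+a²)/(6LEI)  [x>a] = -5·4·(2·6²-6·6·(24/5)+3·(24/5)²+4²)/(6·6·1000) = 49/5625 rad
Superposition: θ = Σ θ_i = 361/225000 rad ≈ 0.001604 rad

θ(24/5) = 361/225000 rad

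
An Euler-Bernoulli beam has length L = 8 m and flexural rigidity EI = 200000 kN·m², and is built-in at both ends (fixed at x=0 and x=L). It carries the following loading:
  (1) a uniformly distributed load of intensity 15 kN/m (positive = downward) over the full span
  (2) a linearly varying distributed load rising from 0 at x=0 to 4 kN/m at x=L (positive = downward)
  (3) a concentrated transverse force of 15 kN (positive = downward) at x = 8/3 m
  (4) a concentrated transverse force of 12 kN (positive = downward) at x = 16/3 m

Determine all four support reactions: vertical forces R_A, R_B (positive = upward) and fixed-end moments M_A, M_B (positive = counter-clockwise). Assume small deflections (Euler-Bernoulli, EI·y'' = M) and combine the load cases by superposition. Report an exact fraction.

R_A = 3556/45 kN, M_A = 5104/45 kN·m, R_B = 3779/45 kN, M_B = -5216/45 kN·m

Load 1 — uniform load w=15 kN/m over full span:
  R_A = wL/2 = 15·8/2 = 60 kN
  M_A = wL²/12 = 15·8²/12 = 80 kN·m
  R_B = wL/2 = 15·8/2 = 60 kN
  M_B = -wL²/12 = -15·8²/12 = -80 kN·m
Load 2 — triangular load w₀=4 kN/m (0→w₀ over full span):
  R_A = 3w₀L/20 = 3·4·8/20 = 24/5 kN
  M_A = w₀L²/30 = 4·8²/30 = 128/15 kN·m
  R_B = 7w₀L/20 = 7·4·8/20 = 56/5 kN
  M_B = -w₀L²/20 = -4·8²/20 = -64/5 kN·m
Load 3 — point force P=15 kN at a=8/3 m (b=L-a=16/3):
  R_A = Pb²(3a+b)/L³ = 15·(16/3)²·(3·(8/3)+(16/3))/8³ = 100/9 kN
  M_A = Pab²/L² = 15·(8/3)·(16/3)²/8² = 160/9 kN·m
  R_B = Pa²(a+3b)/L³ = 15·(8/3)²·((8/3)+3·(16/3))/8³ = 35/9 kN
  M_B = -Pa²b/L² = -15·(8/3)²·(16/3)/8² = -80/9 kN·m
Load 4 — point force P=12 kN at a=16/3 m (b=L-a=8/3):
  R_A = Pb²(3a+b)/L³ = 12·(8/3)²·(3·(16/3)+(8/3))/8³ = 28/9 kN
  M_A = Pab²/L² = 12·(16/3)·(8/3)²/8² = 64/9 kN·m
  R_B = Pa²(a+3b)/L³ = 12·(16/3)²·((16/3)+3·(8/3))/8³ = 80/9 kN
  M_B = -Pa²b/L² = -12·(16/3)²·(8/3)/8² = -128/9 kN·m
Superposition: R_A = 3556/45 kN, M_A = 5104/45 kN·m, R_B = 3779/45 kN, M_B = -5216/45 kN·m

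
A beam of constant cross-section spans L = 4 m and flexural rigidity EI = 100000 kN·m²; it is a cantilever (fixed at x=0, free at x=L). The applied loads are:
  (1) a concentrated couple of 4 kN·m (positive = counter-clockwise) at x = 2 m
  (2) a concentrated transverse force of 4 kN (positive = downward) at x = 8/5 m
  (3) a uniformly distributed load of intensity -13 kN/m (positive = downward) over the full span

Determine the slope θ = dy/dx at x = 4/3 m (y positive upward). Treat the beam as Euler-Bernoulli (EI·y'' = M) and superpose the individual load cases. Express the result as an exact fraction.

θ(4/3) = 2479/2531250 rad

Load 1 — applied couple M₀=4 kN·m at a=2 m (b=L-a=2):
  θ_1 = M₀x/EI  [x≤a] = 4·(4/3)/100000 = 1/18750 rad
Load 2 — point force P=4 kN at a=8/5 m (b=L-a=12/5):
  θ_2 = -Px(2a-x)/(2EI)  [x≤a] = -4·(4/3)·(2·(8/5)-(4/3))/(2·100000) = -7/140625 rad
Load 3 — uniform load w=-13 kN/m over full span:
  θ_3 = -wx(x²-3Lx+3L²)/(6EI) = -(-13)·(4/3)·((4/3)²-3·4·(4/3)+3·4²)/(6·100000) = 247/253125 rad
Superposition: θ = Σ θ_i = 2479/2531250 rad ≈ 0.000979 rad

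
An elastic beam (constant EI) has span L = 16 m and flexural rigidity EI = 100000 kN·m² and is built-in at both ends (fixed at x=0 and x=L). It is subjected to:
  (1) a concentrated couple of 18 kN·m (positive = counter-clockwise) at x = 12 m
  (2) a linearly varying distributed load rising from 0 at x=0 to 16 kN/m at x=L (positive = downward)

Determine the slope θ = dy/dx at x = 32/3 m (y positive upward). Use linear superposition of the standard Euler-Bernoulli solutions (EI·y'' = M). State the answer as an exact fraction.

Load 1 — applied couple M₀=18 kN·m at a=12 m (b=L-a=4):
  θ_1 = (R_Ax²/2 - M_Ax)/EI  [x≤a] with R_A=81/64, M_A=45/8 = ((81/64)·(32/3)²/2 - (45/8)·(32/3))/100000 = 3/25000 rad
Load 2 — triangular load w₀=16 kN/m (0→w₀ over full span):
  θ_2 = -w₀(2x(L-x)(L-2x)(x+2L)+x²(L-x)²)/(120LEI) = -16·(2·(32/3)·(16-(32/3))·(16-2·(32/3))·((32/3)+2·16)+(32/3)²·(16-(32/3))²)/(120·16·100000) = 7168/3796875 rad
Superposition: θ = Σ θ_i = 60989/30375000 rad ≈ 0.002008 rad

θ(32/3) = 60989/30375000 rad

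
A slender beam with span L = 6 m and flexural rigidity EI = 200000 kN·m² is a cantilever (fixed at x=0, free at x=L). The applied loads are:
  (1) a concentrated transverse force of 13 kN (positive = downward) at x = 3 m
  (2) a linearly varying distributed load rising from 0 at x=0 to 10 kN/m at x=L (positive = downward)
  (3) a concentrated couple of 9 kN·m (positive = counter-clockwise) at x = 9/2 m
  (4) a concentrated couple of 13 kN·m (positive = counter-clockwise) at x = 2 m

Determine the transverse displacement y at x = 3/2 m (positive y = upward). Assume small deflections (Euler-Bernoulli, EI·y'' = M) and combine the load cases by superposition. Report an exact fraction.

Load 1 — point force P=13 kN at a=3 m (b=L-a=3):
  y_1 = -Px²(3a-x)/(6EI)  [x≤a] = -13·(3/2)²·(3·3-(3/2))/(6·200000) = -117/640000 m
Load 2 — triangular load w₀=10 kN/m (0→w₀ over full span):
  y_2 = (w₀Lx³/12-w₀L²x²/6-w₀x⁵/(120L))/EI = (10·6·(3/2)³/12-10·6²·(3/2)²/6-10·(3/2)⁵/(120·6))/200000 = -30267/51200000 m
Load 3 — applied couple M₀=9 kN·m at a=9/2 m (b=L-a=3/2):
  y_3 = M₀x²/(2EI)  [x≤a] = 9·(3/2)²/(2·200000) = 81/1600000 m
Load 4 — applied couple M₀=13 kN·m at a=2 m (b=L-a=4):
  y_4 = M₀x²/(2EI)  [x≤a] = 13·(3/2)²/(2·200000) = 117/1600000 m
Superposition: y = Σ y_i = -33291/51200000 m ≈ -0.000650 m

y(3/2) = -33291/51200000 m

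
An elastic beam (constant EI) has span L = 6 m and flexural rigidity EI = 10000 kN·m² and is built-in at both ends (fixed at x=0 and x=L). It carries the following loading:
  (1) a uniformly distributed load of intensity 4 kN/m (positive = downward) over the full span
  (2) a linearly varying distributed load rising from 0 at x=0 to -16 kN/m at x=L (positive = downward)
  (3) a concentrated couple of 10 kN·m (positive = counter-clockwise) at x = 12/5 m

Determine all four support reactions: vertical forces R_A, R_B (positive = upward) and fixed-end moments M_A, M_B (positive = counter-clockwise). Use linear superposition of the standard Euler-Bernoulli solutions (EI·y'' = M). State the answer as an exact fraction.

R_A = 0 kN, M_A = -6 kN·m, R_B = -24 kN, M_B = 20 kN·m

Load 1 — uniform load w=4 kN/m over full span:
  R_A = wL/2 = 4·6/2 = 12 kN
  M_A = wL²/12 = 4·6²/12 = 12 kN·m
  R_B = wL/2 = 4·6/2 = 12 kN
  M_B = -wL²/12 = -4·6²/12 = -12 kN·m
Load 2 — triangular load w₀=-16 kN/m (0→w₀ over full span):
  R_A = 3w₀L/20 = 3·(-16)·6/20 = -72/5 kN
  M_A = w₀L²/30 = (-16)·6²/30 = -96/5 kN·m
  R_B = 7w₀L/20 = 7·(-16)·6/20 = -168/5 kN
  M_B = -w₀L²/20 = -(-16)·6²/20 = 144/5 kN·m
Load 3 — applied couple M₀=10 kN·m at a=12/5 m (b=L-a=18/5):
  R_A = 6M₀ab/L³ = 6·10·(12/5)·(18/5)/6³ = 12/5 kN
  M_A = M₀b(2a-b)/L² = 10·(18/5)·(2·(12/5)-(18/5))/6² = 6/5 kN·m
  R_B = -6M₀ab/L³ = -6·10·(12/5)·(18/5)/6³ = -12/5 kN
  M_B = M₀a(2b-a)/L² = 10·(12/5)·(2·(18/5)-(12/5))/6² = 16/5 kN·m
Superposition: R_A = 0 kN, M_A = -6 kN·m, R_B = -24 kN, M_B = 20 kN·m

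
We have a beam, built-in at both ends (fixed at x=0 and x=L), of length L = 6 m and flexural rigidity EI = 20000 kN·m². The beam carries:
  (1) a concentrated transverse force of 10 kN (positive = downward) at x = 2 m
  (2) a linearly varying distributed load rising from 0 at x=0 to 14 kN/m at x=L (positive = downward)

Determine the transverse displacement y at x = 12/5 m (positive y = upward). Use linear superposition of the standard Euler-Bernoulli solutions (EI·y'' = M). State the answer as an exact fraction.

Load 1 — point force P=10 kN at a=2 m (b=L-a=4):
  y_1 = -Pa²(L-x)²(3bL-(3b+a)(L-x))/(6L³EI)  [x>a] = -10·2²·(6-(12/5))²·(3·4·6-(3·4+2)·(6-(12/5)))/(6·6³·20000) = -27/62500 m
Load 2 — triangular load w₀=14 kN/m (0→w₀ over full span):
  y_2 = -w₀x²(L-x)²(x+2L)/(120LEI) = -14·(12/5)²·(6-(12/5))²·((12/5)+2·6)/(120·6·20000) = -10206/9765625 m
Superposition: y = Σ y_i = -57699/39062500 m ≈ -0.001477 m

y(12/5) = -57699/39062500 m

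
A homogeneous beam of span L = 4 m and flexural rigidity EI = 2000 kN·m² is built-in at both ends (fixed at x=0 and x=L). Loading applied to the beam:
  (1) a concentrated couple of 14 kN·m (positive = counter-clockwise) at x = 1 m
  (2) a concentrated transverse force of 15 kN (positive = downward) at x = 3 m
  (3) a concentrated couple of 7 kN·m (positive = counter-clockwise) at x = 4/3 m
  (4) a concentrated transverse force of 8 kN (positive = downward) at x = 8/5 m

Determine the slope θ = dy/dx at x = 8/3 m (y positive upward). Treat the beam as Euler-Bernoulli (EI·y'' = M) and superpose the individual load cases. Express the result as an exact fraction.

θ(8/3) = -6373/13500000 rad

Load 1 — applied couple M₀=14 kN·m at a=1 m (b=L-a=3):
  θ_1 = (R_Ax²/2 - M_Ax - M₀(x-a))/EI  [x>a] with R_A=63/16, M_A=-21/8 = ((63/16)·(8/3)²/2 - (-21/8)·(8/3) - 14·((8/3)-1))/2000 = -7/6000 rad
Load 2 — point force P=15 kN at a=3 m (b=L-a=1):
  θ_2 = -Pb²x(2aL-(3a+b)x)/(2L³EI)  [x≤a] = -15·1²·(8/3)·(2·3·4-(3·3+1)·(8/3))/(2·4³·2000) = 1/2400 rad
Load 3 — applied couple M₀=7 kN·m at a=4/3 m (b=L-a=8/3):
  θ_3 = (R_Ax²/2 - M_Ax - M₀(x-a))/EI  [x>a] with R_A=7/3, M_A=0 = ((7/3)·(8/3)²/2 - 0·(8/3) - 7·((8/3)-(4/3)))/2000 = -7/13500 rad
Load 4 — point force P=8 kN at a=8/5 m (b=L-a=12/5):
  θ_4 = Pa²(L-x)(2bL-(3b+a)(L-x))/(2L³EI)  [x>a] = 8·(8/5)²·(4-(8/3))·(2·(12/5)·4-(3·(12/5)+(8/5))·(4-(8/3)))/(2·4³·2000) = 112/140625 rad
Superposition: θ = Σ θ_i = -6373/13500000 rad ≈ -0.000472 rad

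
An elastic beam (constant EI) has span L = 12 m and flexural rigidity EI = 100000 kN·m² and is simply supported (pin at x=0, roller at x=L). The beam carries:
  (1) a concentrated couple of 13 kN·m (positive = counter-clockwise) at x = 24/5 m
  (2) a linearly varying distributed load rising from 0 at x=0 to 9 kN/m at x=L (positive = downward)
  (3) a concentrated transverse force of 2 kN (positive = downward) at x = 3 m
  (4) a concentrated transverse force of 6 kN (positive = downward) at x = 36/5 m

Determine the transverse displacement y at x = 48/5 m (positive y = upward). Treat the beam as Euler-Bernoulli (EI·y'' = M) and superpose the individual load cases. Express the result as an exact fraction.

y(48/5) = -13730499/1562500000 m

Load 1 — applied couple M₀=13 kN·m at a=24/5 m (b=L-a=36/5):
  y_1 = (M₀x³/(6L)-M₀(x-a)²/2+C₁x)/EI  [x>a] with C₁=M₀(3b²-L²)/(6L)=52/25 = (13·(48/5)³/(6·12)-13·((48/5)-(24/5))²/2+(52/25)·(48/5))/100000 = 117/390625 m
Load 2 — triangular load w₀=9 kN/m (0→w₀ over full span):
  y_2 = -w₀x(7L⁴-10L²x²+3x⁴)/(360LEI) = -9·(48/5)·(7·12⁴-10·12²·(48/5)²+3·(48/5)⁴)/(360·12·100000) = -370332/48828125 m
Load 3 — point force P=2 kN at a=3 m (b=L-a=9):
  y_3 = -Pa(L-x)(2Lx-a²-x²)/(6LEI)  [x>a] = -2·3·(12-(48/5))·(2·12·(48/5)-3²-(48/5)²)/(6·12·100000) = -3231/12500000 m
Load 4 — point force P=6 kN at a=36/5 m (b=L-a=24/5):
  y_4 = -Pa(L-x)(2Lx-a²-x²)/(6LEI)  [x>a] = -6·(36/5)·(12-(48/5))·(2·12·(48/5)-(36/5)²-(48/5)²)/(6·12·100000) = -486/390625 m
Superposition: y = Σ y_i = -13730499/1562500000 m ≈ -0.008788 m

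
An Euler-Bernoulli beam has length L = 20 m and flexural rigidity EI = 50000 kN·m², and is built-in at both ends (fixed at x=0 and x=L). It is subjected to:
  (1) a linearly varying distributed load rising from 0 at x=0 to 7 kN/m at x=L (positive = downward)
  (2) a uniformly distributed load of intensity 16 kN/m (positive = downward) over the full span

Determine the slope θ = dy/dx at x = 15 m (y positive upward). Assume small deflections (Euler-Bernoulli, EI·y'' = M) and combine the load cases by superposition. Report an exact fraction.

Load 1 — triangular load w₀=7 kN/m (0→w₀ over full span):
  θ_1 = -w₀(2x(L-x)(L-2x)(x+2L)+x²(L-x)²)/(120LEI) = -7·(2·15·(20-15)·(20-2·15)·(15+2·20)+15²·(20-15)²)/(120·20·50000) = 287/64000 rad
Load 2 — uniform load w=16 kN/m over full span:
  θ_2 = -wx(L-x)(L-2x)/(12EI) = -16·15·(20-15)·(20-2·15)/(12·50000) = 1/50 rad
Superposition: θ = Σ θ_i = 1567/64000 rad ≈ 0.024484 rad

θ(15) = 1567/64000 rad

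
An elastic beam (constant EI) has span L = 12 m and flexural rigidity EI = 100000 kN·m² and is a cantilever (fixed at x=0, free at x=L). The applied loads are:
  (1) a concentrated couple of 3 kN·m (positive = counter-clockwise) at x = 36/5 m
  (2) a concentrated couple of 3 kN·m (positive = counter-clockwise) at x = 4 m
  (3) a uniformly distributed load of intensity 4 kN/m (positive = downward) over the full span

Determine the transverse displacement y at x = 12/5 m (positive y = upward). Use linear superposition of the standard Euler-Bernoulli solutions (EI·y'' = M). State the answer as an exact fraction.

y(12/5) = -27621/3906250 m

Load 1 — applied couple M₀=3 kN·m at a=36/5 m (b=L-a=24/5):
  y_1 = M₀x²/(2EI)  [x≤a] = 3·(12/5)²/(2·100000) = 27/312500 m
Load 2 — applied couple M₀=3 kN·m at a=4 m (b=L-a=8):
  y_2 = M₀x²/(2EI)  [x≤a] = 3·(12/5)²/(2·100000) = 27/312500 m
Load 3 — uniform load w=4 kN/m over full span:
  y_3 = -wx²(x²-4Lx+6L²)/(24EI) = -4·(12/5)²·((12/5)²-4·12·(12/5)+6·12²)/(24·100000) = -14148/1953125 m
Superposition: y = Σ y_i = -27621/3906250 m ≈ -0.007071 m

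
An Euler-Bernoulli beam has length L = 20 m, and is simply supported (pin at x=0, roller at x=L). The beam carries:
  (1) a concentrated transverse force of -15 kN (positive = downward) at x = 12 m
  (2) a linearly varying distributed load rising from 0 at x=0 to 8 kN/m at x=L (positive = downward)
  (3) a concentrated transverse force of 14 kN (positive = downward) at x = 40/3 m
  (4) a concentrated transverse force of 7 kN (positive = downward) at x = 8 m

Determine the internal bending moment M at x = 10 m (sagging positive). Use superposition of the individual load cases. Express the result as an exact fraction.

M(10) = 644/3 kN·m

Load 1 — point force P=-15 kN at a=12 m (b=L-a=8):
  M_1 = Pbx/L  [x≤a] = (-15)·8·10/20 = -60 kN·m
Load 2 — triangular load w₀=8 kN/m (0→w₀ over full span):
  M_2 = w₀Lx/6 - w₀x³/(6L) = 8·20·10/6 - 8·10³/(6·20) = 200 kN·m
Load 3 — point force P=14 kN at a=40/3 m (b=L-a=20/3):
  M_3 = Pbx/L  [x≤a] = 14·(20/3)·10/20 = 140/3 kN·m
Load 4 — point force P=7 kN at a=8 m (b=L-a=12):
  M_4 = Pa(L-x)/L  [x>a] = 7·8·(20-10)/20 = 28 kN·m
Superposition: M = Σ M_i = 644/3 kN·m ≈ 214.666667 kN·m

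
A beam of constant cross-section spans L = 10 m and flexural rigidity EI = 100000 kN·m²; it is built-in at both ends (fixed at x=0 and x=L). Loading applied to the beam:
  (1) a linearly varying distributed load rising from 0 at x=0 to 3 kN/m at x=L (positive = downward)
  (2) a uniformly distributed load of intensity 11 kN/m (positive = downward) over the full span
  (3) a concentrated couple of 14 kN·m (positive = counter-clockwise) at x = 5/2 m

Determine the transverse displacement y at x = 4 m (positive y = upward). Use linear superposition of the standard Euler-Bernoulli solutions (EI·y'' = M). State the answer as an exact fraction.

y(4) = -27651/10000000 m

Load 1 — triangular load w₀=3 kN/m (0→w₀ over full span):
  y_1 = -w₀x²(L-x)²(x+2L)/(120LEI) = -3·4²·(10-4)²·(4+2·10)/(120·10·100000) = -27/78125 m
Load 2 — uniform load w=11 kN/m over full span:
  y_2 = -wx²(L-x)²/(24EI) = -11·4²·(10-4)²/(24·100000) = -33/12500 m
Load 3 — applied couple M₀=14 kN·m at a=5/2 m (b=L-a=15/2):
  y_3 = (R_Ax³/6 - M_Ax²/2 - M₀(x-a)²/2)/EI  [x>a] with R_A=63/40, M_A=-21/8 = ((63/40)·4³/6 - (-21/8)·4²/2 - 14·(4-(5/2))²/2)/100000 = 441/2000000 m
Superposition: y = Σ y_i = -27651/10000000 m ≈ -0.002765 m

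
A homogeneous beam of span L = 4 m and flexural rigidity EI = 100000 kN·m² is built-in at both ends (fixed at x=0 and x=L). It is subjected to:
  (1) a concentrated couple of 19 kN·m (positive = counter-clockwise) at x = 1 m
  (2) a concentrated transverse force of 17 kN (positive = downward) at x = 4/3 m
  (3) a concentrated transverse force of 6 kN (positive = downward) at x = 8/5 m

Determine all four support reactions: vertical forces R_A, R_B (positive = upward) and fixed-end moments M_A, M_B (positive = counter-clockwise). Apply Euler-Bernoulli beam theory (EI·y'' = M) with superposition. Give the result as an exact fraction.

R_A = 2357029/108000 kN, M_A = 538249/54000 kN·m, R_B = 126971/108000 kN, M_B = -75791/54000 kN·m

Load 1 — applied couple M₀=19 kN·m at a=1 m (b=L-a=3):
  R_A = 6M₀ab/L³ = 6·19·1·3/4³ = 171/32 kN
  M_A = M₀b(2a-b)/L² = 19·3·(2·1-3)/4² = -57/16 kN·m
  R_B = -6M₀ab/L³ = -6·19·1·3/4³ = -171/32 kN
  M_B = M₀a(2b-a)/L² = 19·1·(2·3-1)/4² = 95/16 kN·m
Load 2 — point force P=17 kN at a=4/3 m (b=L-a=8/3):
  R_A = Pb²(3a+b)/L³ = 17·(8/3)²·(3·(4/3)+(8/3))/4³ = 340/27 kN
  M_A = Pab²/L² = 17·(4/3)·(8/3)²/4² = 272/27 kN·m
  R_B = Pa²(a+3b)/L³ = 17·(4/3)²·((4/3)+3·(8/3))/4³ = 119/27 kN
  M_B = -Pa²b/L² = -17·(4/3)²·(8/3)/4² = -136/27 kN·m
Load 3 — point force P=6 kN at a=8/5 m (b=L-a=12/5):
  R_A = Pb²(3a+b)/L³ = 6·(12/5)²·(3·(8/5)+(12/5))/4³ = 486/125 kN
  M_A = Pab²/L² = 6·(8/5)·(12/5)²/4² = 432/125 kN·m
  R_B = Pa²(a+3b)/L³ = 6·(8/5)²·((8/5)+3·(12/5))/4³ = 264/125 kN
  M_B = -Pa²b/L² = -6·(8/5)²·(12/5)/4² = -288/125 kN·m
Superposition: R_A = 2357029/108000 kN, M_A = 538249/54000 kN·m, R_B = 126971/108000 kN, M_B = -75791/54000 kN·m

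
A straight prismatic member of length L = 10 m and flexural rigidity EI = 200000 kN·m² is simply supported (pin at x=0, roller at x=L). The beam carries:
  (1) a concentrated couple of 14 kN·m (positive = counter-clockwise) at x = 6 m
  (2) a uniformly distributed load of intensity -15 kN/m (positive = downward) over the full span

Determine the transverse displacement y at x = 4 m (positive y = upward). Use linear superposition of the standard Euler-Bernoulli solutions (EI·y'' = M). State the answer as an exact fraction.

y(4) = 2283/250000 m

Load 1 — applied couple M₀=14 kN·m at a=6 m (b=L-a=4):
  y_1 = (M₀x³/(6L)+C₁x)/EI  [x≤a] with C₁=M₀(3b²-L²)/(6L)=-182/15 = (14·4³/(6·10)+(-182/15)·4)/200000 = -21/125000 m
Load 2 — uniform load w=-15 kN/m over full span:
  y_2 = -wx(L³-2Lx²+x³)/(24EI) = -(-15)·4·(10³-2·10·4²+4³)/(24·200000) = 93/10000 m
Superposition: y = Σ y_i = 2283/250000 m ≈ 0.009132 m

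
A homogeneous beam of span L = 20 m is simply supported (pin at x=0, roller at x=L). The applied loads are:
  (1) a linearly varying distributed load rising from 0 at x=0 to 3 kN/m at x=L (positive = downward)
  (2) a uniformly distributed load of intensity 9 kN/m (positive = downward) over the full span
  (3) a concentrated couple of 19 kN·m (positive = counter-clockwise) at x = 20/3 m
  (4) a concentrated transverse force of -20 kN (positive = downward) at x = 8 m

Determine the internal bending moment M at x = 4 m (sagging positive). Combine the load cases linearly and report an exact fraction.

Load 1 — triangular load w₀=3 kN/m (0→w₀ over full span):
  M_1 = w₀Lx/6 - w₀x³/(6L) = 3·20·4/6 - 3·4³/(6·20) = 192/5 kN·m
Load 2 — uniform load w=9 kN/m over full span:
  M_2 = wx(L-x)/2 = 9·4·(20-4)/2 = 288 kN·m
Load 3 — applied couple M₀=19 kN·m at a=20/3 m (b=L-a=40/3):
  M_3 = M₀x/L  [x≤a] = 19·4/20 = 19/5 kN·m
Load 4 — point force P=-20 kN at a=8 m (b=L-a=12):
  M_4 = Pbx/L  [x≤a] = (-20)·12·4/20 = -48 kN·m
Superposition: M = Σ M_i = 1411/5 kN·m ≈ 282.200000 kN·m

M(4) = 1411/5 kN·m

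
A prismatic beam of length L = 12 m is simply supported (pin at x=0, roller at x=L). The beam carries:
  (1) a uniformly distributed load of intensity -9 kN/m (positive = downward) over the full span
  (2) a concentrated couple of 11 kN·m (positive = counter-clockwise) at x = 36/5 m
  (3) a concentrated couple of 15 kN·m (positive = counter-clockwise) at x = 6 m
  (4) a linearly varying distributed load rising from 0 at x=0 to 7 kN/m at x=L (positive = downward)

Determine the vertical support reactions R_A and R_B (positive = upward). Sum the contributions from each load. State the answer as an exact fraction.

R_A = -227/6 kN, R_B = -169/6 kN

Load 1 — uniform load w=-9 kN/m over full span:
  R_A = wL/2 = (-9)·12/2 = -54 kN
  R_B = wL/2 = (-9)·12/2 = -54 kN
Load 2 — applied couple M₀=11 kN·m at a=36/5 m (b=L-a=24/5):
  R_A = M₀/L = 11/12 kN
  R_B = -M₀/L = -11/12 kN
Load 3 — applied couple M₀=15 kN·m at a=6 m (b=L-a=6):
  R_A = M₀/L = 15/12 = 5/4 kN
  R_B = -M₀/L = -15/12 = -5/4 kN
Load 4 — triangular load w₀=7 kN/m (0→w₀ over full span):
  R_A = w₀L/6 = 7·12/6 = 14 kN
  R_B = w₀L/3 = 7·12/3 = 28 kN
Superposition: R_A = -227/6 kN, R_B = -169/6 kN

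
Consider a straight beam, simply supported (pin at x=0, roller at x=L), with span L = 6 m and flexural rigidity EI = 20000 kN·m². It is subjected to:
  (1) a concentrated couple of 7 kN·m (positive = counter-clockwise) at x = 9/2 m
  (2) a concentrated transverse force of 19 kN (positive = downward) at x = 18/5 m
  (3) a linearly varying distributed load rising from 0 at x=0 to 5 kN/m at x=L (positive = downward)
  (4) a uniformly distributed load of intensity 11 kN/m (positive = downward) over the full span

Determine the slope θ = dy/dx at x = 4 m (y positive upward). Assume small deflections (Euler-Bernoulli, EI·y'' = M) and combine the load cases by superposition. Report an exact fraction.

θ(4) = 1483193/360000000 rad

Load 1 — applied couple M₀=7 kN·m at a=9/2 m (b=L-a=3/2):
  θ_1 = (M₀x²/(2L)+C₁)/EI  [x≤a] with C₁=M₀(3b²-L²)/(6L)=-91/16 = (7·4²/(2·6)+(-91/16))/20000 = 7/38400 rad
Load 2 — point force P=19 kN at a=18/5 m (b=L-a=12/5):
  θ_2 = -Pa(2L²-6Lx+3x²+a²)/(6LEI)  [x>a] = -19·(18/5)·(2·6²-6·6·4+3·4²+(18/5)²)/(6·6·20000) = 1311/1250000 rad
Load 3 — triangular load w₀=5 kN/m (0→w₀ over full span):
  θ_3 = -w₀(7L⁴-30L²x²+15x⁴)/(360LEI) = -5·(7·6⁴-30·6²·4²+15·4⁴)/(360·6·20000) = 91/180000 rad
Load 4 — uniform load w=11 kN/m over full span:
  θ_4 = -w(L³-6Lx²+4x³)/(24EI) = -11·(6³-6·6·4²+4·4³)/(24·20000) = 143/60000 rad
Superposition: θ = Σ θ_i = 1483193/360000000 rad ≈ 0.004120 rad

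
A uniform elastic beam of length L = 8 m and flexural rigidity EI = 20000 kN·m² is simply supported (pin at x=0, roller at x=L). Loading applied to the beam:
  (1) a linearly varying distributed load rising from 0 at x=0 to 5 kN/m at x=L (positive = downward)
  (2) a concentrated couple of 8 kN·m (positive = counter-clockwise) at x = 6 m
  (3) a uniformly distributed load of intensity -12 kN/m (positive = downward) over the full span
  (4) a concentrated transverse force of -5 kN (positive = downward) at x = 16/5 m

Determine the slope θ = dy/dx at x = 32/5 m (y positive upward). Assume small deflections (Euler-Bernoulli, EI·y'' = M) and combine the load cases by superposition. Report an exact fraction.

θ(32/5) = -93619/11250000 rad

Load 1 — triangular load w₀=5 kN/m (0→w₀ over full span):
  θ_1 = -w₀(7L⁴-30L²x²+15x⁴)/(360LEI) = -5·(7·8⁴-30·8²·(32/5)²+15·(32/5)⁴)/(360·8·20000) = 1514/703125 rad
Load 2 — applied couple M₀=8 kN·m at a=6 m (b=L-a=2):
  θ_2 = (M₀x²/(2L)-M₀(x-a)+C₁)/EI  [x>a] with C₁=M₀(3b²-L²)/(6L)=-26/3 = (8·(32/5)²/(2·8)-8·((32/5)-6)+(-26/3))/20000 = 323/750000 rad
Load 3 — uniform load w=-12 kN/m over full span:
  θ_3 = -w(L³-6Lx²+4x³)/(24EI) = -(-12)·(8³-6·8·(32/5)²+4·(32/5)³)/(24·20000) = -792/78125 rad
Load 4 — point force P=-5 kN at a=16/5 m (b=L-a=24/5):
  θ_4 = -Pa(2L²-6Lx+3x²+a²)/(6LEI)  [x>a] = -(-5)·(16/5)·(2·8²-6·8·(32/5)+3·(32/5)²+(16/5)²)/(6·8·20000) = -12/15625 rad
Superposition: θ = Σ θ_i = -93619/11250000 rad ≈ -0.008322 rad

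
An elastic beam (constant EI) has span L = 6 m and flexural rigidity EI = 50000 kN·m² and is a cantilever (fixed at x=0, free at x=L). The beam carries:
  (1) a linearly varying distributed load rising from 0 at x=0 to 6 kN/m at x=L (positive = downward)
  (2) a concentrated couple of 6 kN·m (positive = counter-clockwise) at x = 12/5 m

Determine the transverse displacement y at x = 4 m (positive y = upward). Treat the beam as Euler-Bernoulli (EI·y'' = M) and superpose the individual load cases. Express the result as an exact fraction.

Load 1 — triangular load w₀=6 kN/m (0→w₀ over full span):
  y_1 = (w₀Lx³/12-w₀L²x²/6-w₀x⁵/(120L))/EI = (6·6·4³/12-6·6²·4²/6-6·4⁵/(120·6))/50000 = -368/46875 m
Load 2 — applied couple M₀=6 kN·m at a=12/5 m (b=L-a=18/5):
  y_2 = M₀a(2x-a)/(2EI)  [x>a] = 6·(12/5)·(2·4-(12/5))/(2·50000) = 63/78125 m
Superposition: y = Σ y_i = -1651/234375 m ≈ -0.007044 m

y(4) = -1651/234375 m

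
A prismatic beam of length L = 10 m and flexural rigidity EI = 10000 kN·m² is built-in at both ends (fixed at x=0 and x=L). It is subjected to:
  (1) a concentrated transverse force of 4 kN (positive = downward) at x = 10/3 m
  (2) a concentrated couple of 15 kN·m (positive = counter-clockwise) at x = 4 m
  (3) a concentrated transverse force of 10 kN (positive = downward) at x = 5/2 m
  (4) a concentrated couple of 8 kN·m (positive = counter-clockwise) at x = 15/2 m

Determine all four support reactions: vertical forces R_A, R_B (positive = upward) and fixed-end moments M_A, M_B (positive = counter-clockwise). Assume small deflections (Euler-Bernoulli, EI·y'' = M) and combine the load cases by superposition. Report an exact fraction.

Load 1 — point force P=4 kN at a=10/3 m (b=L-a=20/3):
  R_A = Pb²(3a+b)/L³ = 4·(20/3)²·(3·(10/3)+(20/3))/10³ = 80/27 kN
  M_A = Pab²/L² = 4·(10/3)·(20/3)²/10² = 160/27 kN·m
  R_B = Pa²(a+3b)/L³ = 4·(10/3)²·((10/3)+3·(20/3))/10³ = 28/27 kN
  M_B = -Pa²b/L² = -4·(10/3)²·(20/3)/10² = -80/27 kN·m
Load 2 — applied couple M₀=15 kN·m at a=4 m (b=L-a=6):
  R_A = 6M₀ab/L³ = 6·15·4·6/10³ = 54/25 kN
  M_A = M₀b(2a-b)/L² = 15·6·(2·4-6)/10² = 9/5 kN·m
  R_B = -6M₀ab/L³ = -6·15·4·6/10³ = -54/25 kN
  M_B = M₀a(2b-a)/L² = 15·4·(2·6-4)/10² = 24/5 kN·m
Load 3 — point force P=10 kN at a=5/2 m (b=L-a=15/2):
  R_A = Pb²(3a+b)/L³ = 10·(15/2)²·(3·(5/2)+(15/2))/10³ = 135/16 kN
  M_A = Pab²/L² = 10·(5/2)·(15/2)²/10² = 225/16 kN·m
  R_B = Pa²(a+3b)/L³ = 10·(5/2)²·((5/2)+3·(15/2))/10³ = 25/16 kN
  M_B = -Pa²b/L² = -10·(5/2)²·(15/2)/10² = -75/16 kN·m
Load 4 — applied couple M₀=8 kN·m at a=15/2 m (b=L-a=5/2):
  R_A = 6M₀ab/L³ = 6·8·(15/2)·(5/2)/10³ = 9/10 kN
  M_A = M₀b(2a-b)/L² = 8·(5/2)·(2·(15/2)-(5/2))/10² = 5/2 kN·m
  R_B = -6M₀ab/L³ = -6·8·(15/2)·(5/2)/10³ = -9/10 kN
  M_B = M₀a(2b-a)/L² = 8·(15/2)·(2·(5/2)-(15/2))/10² = -3/2 kN·m
Superposition: R_A = 156173/10800 kN, M_A = 52463/2160 kN·m, R_B = -4973/10800 kN, M_B = -9397/2160 kN·m

R_A = 156173/10800 kN, M_A = 52463/2160 kN·m, R_B = -4973/10800 kN, M_B = -9397/2160 kN·m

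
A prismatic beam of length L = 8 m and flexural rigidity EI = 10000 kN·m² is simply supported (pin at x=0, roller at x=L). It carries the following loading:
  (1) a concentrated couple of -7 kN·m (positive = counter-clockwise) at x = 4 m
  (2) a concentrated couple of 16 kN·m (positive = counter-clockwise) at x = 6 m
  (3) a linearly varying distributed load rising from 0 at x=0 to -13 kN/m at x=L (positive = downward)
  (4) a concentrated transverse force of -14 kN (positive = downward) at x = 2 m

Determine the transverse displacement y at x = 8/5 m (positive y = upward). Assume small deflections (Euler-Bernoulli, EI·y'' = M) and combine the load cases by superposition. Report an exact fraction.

y(8/5) = 713041/29296875 m

Load 1 — applied couple M₀=-7 kN·m at a=4 m (b=L-a=4):
  y_1 = (M₀x³/(6L)+C₁x)/EI  [x≤a] with C₁=M₀(3b²-L²)/(6L)=7/3 = ((-7)·(8/5)³/(6·8)+(7/3)·(8/5))/10000 = 49/156250 m
Load 2 — applied couple M₀=16 kN·m at a=6 m (b=L-a=2):
  y_2 = (M₀x³/(6L)+C₁x)/EI  [x≤a] with C₁=M₀(3b²-L²)/(6L)=-52/3 = (16·(8/5)³/(6·8)+(-52/3)·(8/5))/10000 = -206/78125 m
Load 3 — triangular load w₀=-13 kN/m (0→w₀ over full span):
  y_3 = -w₀x(7L⁴-10L²x²+3x⁴)/(360LEI) = -(-13)·(8/5)·(7·8⁴-10·8²·(8/5)²+3·(8/5)⁴)/(360·8·10000) = 572416/29296875 m
Load 4 — point force P=-14 kN at a=2 m (b=L-a=6):
  y_4 = -Pbx(L²-b²-x²)/(6LEI)  [x≤a] = -(-14)·6·(8/5)·(8²-6²-(8/5)²)/(6·8·10000) = 1113/156250 m
Superposition: y = Σ y_i = 713041/29296875 m ≈ 0.024338 m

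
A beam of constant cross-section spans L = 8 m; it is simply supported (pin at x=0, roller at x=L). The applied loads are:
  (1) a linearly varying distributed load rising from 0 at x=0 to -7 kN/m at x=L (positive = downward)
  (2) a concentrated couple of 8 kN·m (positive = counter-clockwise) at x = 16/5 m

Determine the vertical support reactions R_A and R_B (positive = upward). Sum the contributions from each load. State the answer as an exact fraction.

Load 1 — triangular load w₀=-7 kN/m (0→w₀ over full span):
  R_A = w₀L/6 = (-7)·8/6 = -28/3 kN
  R_B = w₀L/3 = (-7)·8/3 = -56/3 kN
Load 2 — applied couple M₀=8 kN·m at a=16/5 m (b=L-a=24/5):
  R_A = M₀/L = 8/8 = 1 kN
  R_B = -M₀/L = -8/8 = -1 kN
Superposition: R_A = -25/3 kN, R_B = -59/3 kN

R_A = -25/3 kN, R_B = -59/3 kN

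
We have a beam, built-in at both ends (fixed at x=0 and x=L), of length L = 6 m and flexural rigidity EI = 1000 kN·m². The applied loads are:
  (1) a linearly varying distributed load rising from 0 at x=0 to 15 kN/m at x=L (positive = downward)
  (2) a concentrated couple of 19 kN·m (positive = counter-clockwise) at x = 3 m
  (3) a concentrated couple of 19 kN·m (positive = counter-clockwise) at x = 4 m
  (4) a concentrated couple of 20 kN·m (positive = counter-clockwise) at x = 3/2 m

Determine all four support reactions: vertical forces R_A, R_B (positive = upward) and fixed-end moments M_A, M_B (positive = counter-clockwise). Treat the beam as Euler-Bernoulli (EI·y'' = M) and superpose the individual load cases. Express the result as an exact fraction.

Load 1 — triangular load w₀=15 kN/m (0→w₀ over full span):
  R_A = 3w₀L/20 = 3·15·6/20 = 27/2 kN
  M_A = w₀L²/30 = 15·6²/30 = 18 kN·m
  R_B = 7w₀L/20 = 7·15·6/20 = 63/2 kN
  M_B = -w₀L²/20 = -15·6²/20 = -27 kN·m
Load 2 — applied couple M₀=19 kN·m at a=3 m (b=L-a=3):
  R_A = 6M₀ab/L³ = 6·19·3·3/6³ = 19/4 kN
  M_A = M₀b(2a-b)/L² = 19·3·(2·3-3)/6² = 19/4 kN·m
  R_B = -6M₀ab/L³ = -6·19·3·3/6³ = -19/4 kN
  M_B = M₀a(2b-a)/L² = 19·3·(2·3-3)/6² = 19/4 kN·m
Load 3 — applied couple M₀=19 kN·m at a=4 m (b=L-a=2):
  R_A = 6M₀ab/L³ = 6·19·4·2/6³ = 38/9 kN
  M_A = M₀b(2a-b)/L² = 19·2·(2·4-2)/6² = 19/3 kN·m
  R_B = -6M₀ab/L³ = -6·19·4·2/6³ = -38/9 kN
  M_B = M₀a(2b-a)/L² = 19·4·(2·2-4)/6² = 0 kN·m
Load 4 — applied couple M₀=20 kN·m at a=3/2 m (b=L-a=9/2):
  R_A = 6M₀ab/L³ = 6·20·(3/2)·(9/2)/6³ = 15/4 kN
  M_A = M₀b(2a-b)/L² = 20·(9/2)·(2·(3/2)-(9/2))/6² = -15/4 kN·m
  R_B = -6M₀ab/L³ = -6·20·(3/2)·(9/2)/6³ = -15/4 kN
  M_B = M₀a(2b-a)/L² = 20·(3/2)·(2·(9/2)-(3/2))/6² = 25/4 kN·m
Superposition: R_A = 236/9 kN, M_A = 76/3 kN·m, R_B = 169/9 kN, M_B = -16 kN·m

R_A = 236/9 kN, M_A = 76/3 kN·m, R_B = 169/9 kN, M_B = -16 kN·m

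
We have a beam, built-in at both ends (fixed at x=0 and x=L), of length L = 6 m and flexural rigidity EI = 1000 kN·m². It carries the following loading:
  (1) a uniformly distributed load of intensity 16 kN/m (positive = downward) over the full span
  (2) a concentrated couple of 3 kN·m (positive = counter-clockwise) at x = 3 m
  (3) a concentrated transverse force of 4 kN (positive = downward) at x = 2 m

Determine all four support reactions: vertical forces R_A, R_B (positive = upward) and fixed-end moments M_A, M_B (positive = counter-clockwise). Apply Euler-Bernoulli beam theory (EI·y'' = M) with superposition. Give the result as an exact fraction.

Load 1 — uniform load w=16 kN/m over full span:
  R_A = wL/2 = 16·6/2 = 48 kN
  M_A = wL²/12 = 16·6²/12 = 48 kN·m
  R_B = wL/2 = 16·6/2 = 48 kN
  M_B = -wL²/12 = -16·6²/12 = -48 kN·m
Load 2 — applied couple M₀=3 kN·m at a=3 m (b=L-a=3):
  R_A = 6M₀ab/L³ = 6·3·3·3/6³ = 3/4 kN
  M_A = M₀b(2a-b)/L² = 3·3·(2·3-3)/6² = 3/4 kN·m
  R_B = -6M₀ab/L³ = -6·3·3·3/6³ = -3/4 kN
  M_B = M₀a(2b-a)/L² = 3·3·(2·3-3)/6² = 3/4 kN·m
Load 3 — point force P=4 kN at a=2 m (b=L-a=4):
  R_A = Pb²(3a+b)/L³ = 4·4²·(3·2+4)/6³ = 80/27 kN
  M_A = Pab²/L² = 4·2·4²/6² = 32/9 kN·m
  R_B = Pa²(a+3b)/L³ = 4·2²·(2+3·4)/6³ = 28/27 kN
  M_B = -Pa²b/L² = -4·2²·4/6² = -16/9 kN·m
Superposition: R_A = 5585/108 kN, M_A = 1883/36 kN·m, R_B = 5215/108 kN, M_B = -1765/36 kN·m

R_A = 5585/108 kN, M_A = 1883/36 kN·m, R_B = 5215/108 kN, M_B = -1765/36 kN·m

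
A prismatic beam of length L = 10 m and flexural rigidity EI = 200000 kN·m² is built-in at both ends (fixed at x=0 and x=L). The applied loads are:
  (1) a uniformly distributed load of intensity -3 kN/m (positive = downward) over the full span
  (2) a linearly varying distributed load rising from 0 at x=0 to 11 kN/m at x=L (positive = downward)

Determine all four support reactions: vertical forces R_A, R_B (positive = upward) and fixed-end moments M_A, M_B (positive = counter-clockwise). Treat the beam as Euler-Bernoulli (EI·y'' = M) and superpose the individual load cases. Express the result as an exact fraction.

Load 1 — uniform load w=-3 kN/m over full span:
  R_A = wL/2 = (-3)·10/2 = -15 kN
  M_A = wL²/12 = (-3)·10²/12 = -25 kN·m
  R_B = wL/2 = (-3)·10/2 = -15 kN
  M_B = -wL²/12 = -(-3)·10²/12 = 25 kN·m
Load 2 — triangular load w₀=11 kN/m (0→w₀ over full span):
  R_A = 3w₀L/20 = 3·11·10/20 = 33/2 kN
  M_A = w₀L²/30 = 11·10²/30 = 110/3 kN·m
  R_B = 7w₀L/20 = 7·11·10/20 = 77/2 kN
  M_B = -w₀L²/20 = -11·10²/20 = -55 kN·m
Superposition: R_A = 3/2 kN, M_A = 35/3 kN·m, R_B = 47/2 kN, M_B = -30 kN·m

R_A = 3/2 kN, M_A = 35/3 kN·m, R_B = 47/2 kN, M_B = -30 kN·m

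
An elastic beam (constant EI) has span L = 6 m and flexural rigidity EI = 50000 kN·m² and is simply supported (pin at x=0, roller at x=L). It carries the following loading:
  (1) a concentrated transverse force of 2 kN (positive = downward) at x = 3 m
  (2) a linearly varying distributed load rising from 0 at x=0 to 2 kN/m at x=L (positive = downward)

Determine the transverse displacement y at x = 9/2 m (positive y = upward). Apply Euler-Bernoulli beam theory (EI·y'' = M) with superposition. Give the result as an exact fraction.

Load 1 — point force P=2 kN at a=3 m (b=L-a=3):
  y_1 = -Pa(L-x)(2Lx-a²-x²)/(6LEI)  [x>a] = -2·3·(6-(9/2))·(2·6·(9/2)-3²-(9/2)²)/(6·6·50000) = -99/800000 m
Load 2 — triangular load w₀=2 kN/m (0→w₀ over full span):
  y_2 = -w₀x(7L⁴-10L²x²+3x⁴)/(360LEI) = -2·(9/2)·(7·6⁴-10·6²·(9/2)²+3·(9/2)⁴)/(360·6·50000) = -3213/12800000 m
Superposition: y = Σ y_i = -4797/12800000 m ≈ -0.000375 m

y(9/2) = -4797/12800000 m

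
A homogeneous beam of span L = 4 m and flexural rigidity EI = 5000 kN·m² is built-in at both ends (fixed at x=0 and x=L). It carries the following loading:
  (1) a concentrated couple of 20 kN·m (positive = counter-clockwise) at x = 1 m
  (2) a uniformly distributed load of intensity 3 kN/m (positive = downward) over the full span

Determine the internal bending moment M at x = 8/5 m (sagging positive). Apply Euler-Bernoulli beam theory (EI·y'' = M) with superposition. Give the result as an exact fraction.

M(8/5) = -549/100 kN·m

Load 1 — applied couple M₀=20 kN·m at a=1 m (b=L-a=3):
  M_1 = R_Ax - M_A - M₀  [x>a] with R_A=45/8, M_A=-15/4 = (45/8)·(8/5) - (-15/4) - 20 = -29/4 kN·m
Load 2 — uniform load w=3 kN/m over full span:
  M_2 = wLx/2 - wL²/12 - wx²/2 = 3·4·(8/5)/2 - 3·4²/12 - 3·(8/5)²/2 = 44/25 kN·m
Superposition: M = Σ M_i = -549/100 kN·m ≈ -5.490000 kN·m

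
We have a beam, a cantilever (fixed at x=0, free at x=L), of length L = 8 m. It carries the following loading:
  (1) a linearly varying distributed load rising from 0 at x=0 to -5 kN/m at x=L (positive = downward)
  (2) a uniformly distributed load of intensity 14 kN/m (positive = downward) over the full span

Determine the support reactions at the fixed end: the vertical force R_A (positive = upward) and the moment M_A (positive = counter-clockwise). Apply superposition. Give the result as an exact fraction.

R_A = 92 kN, M_A = 1024/3 kN·m

Load 1 — triangular load w₀=-5 kN/m (0→w₀ over full span):
  R_A = w₀L/2 = (-5)·8/2 = -20 kN
  M_A = w₀L²/3 = (-5)·8²/3 = -320/3 kN·m
Load 2 — uniform load w=14 kN/m over full span:
  R_A = wL = 14·8 = 112 kN
  M_A = wL²/2 = 14·8²/2 = 448 kN·m
Superposition: R_A = 92 kN, M_A = 1024/3 kN·m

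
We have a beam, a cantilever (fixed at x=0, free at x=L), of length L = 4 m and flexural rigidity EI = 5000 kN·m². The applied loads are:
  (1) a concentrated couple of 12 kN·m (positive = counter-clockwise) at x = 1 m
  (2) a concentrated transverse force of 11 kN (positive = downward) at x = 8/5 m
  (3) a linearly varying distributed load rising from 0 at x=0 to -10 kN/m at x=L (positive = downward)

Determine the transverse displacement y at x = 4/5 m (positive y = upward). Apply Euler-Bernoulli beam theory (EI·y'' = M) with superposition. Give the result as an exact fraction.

y(4/5) = 17008/5859375 m

Load 1 — applied couple M₀=12 kN·m at a=1 m (b=L-a=3):
  y_1 = M₀x²/(2EI)  [x≤a] = 12·(4/5)²/(2·5000) = 12/15625 m
Load 2 — point force P=11 kN at a=8/5 m (b=L-a=12/5):
  y_2 = -Px²(3a-x)/(6EI)  [x≤a] = -11·(4/5)²·(3·(8/5)-(4/5))/(6·5000) = -44/46875 m
Load 3 — triangular load w₀=-10 kN/m (0→w₀ over full span):
  y_3 = (w₀Lx³/12-w₀L²x²/6-w₀x⁵/(120L))/EI = ((-10)·4·(4/5)³/12-(-10)·4²·(4/5)²/6-(-10)·(4/5)⁵/(120·4))/5000 = 18008/5859375 m
Superposition: y = Σ y_i = 17008/5859375 m ≈ 0.002903 m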